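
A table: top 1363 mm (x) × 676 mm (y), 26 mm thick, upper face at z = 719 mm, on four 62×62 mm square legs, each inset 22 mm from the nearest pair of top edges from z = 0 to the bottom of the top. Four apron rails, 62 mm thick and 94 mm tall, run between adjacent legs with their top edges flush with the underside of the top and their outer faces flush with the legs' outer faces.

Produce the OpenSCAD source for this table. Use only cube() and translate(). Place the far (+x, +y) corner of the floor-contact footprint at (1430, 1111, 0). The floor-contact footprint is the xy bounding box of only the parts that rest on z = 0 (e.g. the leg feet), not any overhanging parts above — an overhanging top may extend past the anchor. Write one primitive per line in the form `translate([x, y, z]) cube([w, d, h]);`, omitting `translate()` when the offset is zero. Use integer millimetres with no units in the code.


translate([89, 457, 693]) cube([1363, 676, 26]);
translate([111, 479, 0]) cube([62, 62, 693]);
translate([1368, 479, 0]) cube([62, 62, 693]);
translate([111, 1049, 0]) cube([62, 62, 693]);
translate([1368, 1049, 0]) cube([62, 62, 693]);
translate([173, 479, 599]) cube([1195, 62, 94]);
translate([173, 1049, 599]) cube([1195, 62, 94]);
translate([111, 541, 599]) cube([62, 508, 94]);
translate([1368, 541, 599]) cube([62, 508, 94]);


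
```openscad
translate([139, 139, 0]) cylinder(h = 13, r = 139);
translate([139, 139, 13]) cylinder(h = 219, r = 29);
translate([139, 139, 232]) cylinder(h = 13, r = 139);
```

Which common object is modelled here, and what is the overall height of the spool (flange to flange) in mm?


A spool. The overall height is 245 mm.

Three coaxial cylinders, large–small–large — a spool. Two 13 mm flanges and a 219 mm core give 13 + 219 + 13 = 245 mm.


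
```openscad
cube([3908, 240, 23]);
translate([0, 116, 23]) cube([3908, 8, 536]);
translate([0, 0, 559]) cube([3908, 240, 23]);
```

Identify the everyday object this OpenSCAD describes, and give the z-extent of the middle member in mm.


An I-beam. The web height is 536 mm.

Two wide flanges with a thin centred web — an I-beam. Overall 582 mm minus two 23 mm flanges gives a web of 582 − 2·23 = 536 mm.


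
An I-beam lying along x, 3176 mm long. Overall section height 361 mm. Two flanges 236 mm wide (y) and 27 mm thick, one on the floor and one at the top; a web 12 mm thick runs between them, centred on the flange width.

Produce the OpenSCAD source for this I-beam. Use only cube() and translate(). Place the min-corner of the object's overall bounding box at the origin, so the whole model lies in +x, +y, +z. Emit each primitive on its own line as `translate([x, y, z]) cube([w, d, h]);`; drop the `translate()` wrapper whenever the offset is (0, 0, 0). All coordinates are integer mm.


cube([3176, 236, 27]);
translate([0, 112, 27]) cube([3176, 12, 307]);
translate([0, 0, 334]) cube([3176, 236, 27]);


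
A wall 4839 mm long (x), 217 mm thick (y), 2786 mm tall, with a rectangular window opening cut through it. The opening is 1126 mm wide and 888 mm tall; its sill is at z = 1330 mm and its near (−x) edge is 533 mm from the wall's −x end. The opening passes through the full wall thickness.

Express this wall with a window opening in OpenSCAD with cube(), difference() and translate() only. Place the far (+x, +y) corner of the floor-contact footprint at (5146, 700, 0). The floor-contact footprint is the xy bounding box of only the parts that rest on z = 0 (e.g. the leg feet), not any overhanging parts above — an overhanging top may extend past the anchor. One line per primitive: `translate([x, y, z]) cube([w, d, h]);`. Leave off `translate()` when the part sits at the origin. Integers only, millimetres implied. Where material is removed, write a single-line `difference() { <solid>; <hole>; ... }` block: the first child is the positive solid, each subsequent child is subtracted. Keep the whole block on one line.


difference() { translate([307, 483, 0]) cube([4839, 217, 2786]); translate([840, 483, 1330]) cube([1126, 217, 888]); }


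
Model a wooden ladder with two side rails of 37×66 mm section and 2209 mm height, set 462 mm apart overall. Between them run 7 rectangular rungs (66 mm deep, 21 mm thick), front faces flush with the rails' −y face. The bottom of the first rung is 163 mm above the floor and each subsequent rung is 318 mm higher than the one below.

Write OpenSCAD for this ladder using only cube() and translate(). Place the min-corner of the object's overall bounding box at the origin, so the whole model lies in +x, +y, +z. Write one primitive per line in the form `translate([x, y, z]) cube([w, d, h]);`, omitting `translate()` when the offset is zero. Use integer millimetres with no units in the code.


// rung span = 462 - 2*37 = 388
// rung[k] z = 163 + k*318
cube([37, 66, 2209]);
translate([425, 0, 0]) cube([37, 66, 2209]);
translate([37, 0, 163]) cube([388, 66, 21]);
translate([37, 0, 481]) cube([388, 66, 21]);
translate([37, 0, 799]) cube([388, 66, 21]);
translate([37, 0, 1117]) cube([388, 66, 21]);
translate([37, 0, 1435]) cube([388, 66, 21]);
translate([37, 0, 1753]) cube([388, 66, 21]);
translate([37, 0, 2071]) cube([388, 66, 21]);


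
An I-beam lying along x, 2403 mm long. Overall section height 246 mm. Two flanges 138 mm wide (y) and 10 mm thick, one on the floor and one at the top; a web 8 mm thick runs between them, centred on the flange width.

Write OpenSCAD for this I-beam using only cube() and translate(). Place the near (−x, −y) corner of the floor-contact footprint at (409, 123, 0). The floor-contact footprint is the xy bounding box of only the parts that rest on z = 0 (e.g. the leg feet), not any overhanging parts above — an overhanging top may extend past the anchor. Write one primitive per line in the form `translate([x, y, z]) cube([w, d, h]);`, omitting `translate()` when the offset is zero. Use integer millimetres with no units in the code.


translate([409, 123, 0]) cube([2403, 138, 10]);
translate([409, 188, 10]) cube([2403, 8, 226]);
translate([409, 123, 236]) cube([2403, 138, 10]);


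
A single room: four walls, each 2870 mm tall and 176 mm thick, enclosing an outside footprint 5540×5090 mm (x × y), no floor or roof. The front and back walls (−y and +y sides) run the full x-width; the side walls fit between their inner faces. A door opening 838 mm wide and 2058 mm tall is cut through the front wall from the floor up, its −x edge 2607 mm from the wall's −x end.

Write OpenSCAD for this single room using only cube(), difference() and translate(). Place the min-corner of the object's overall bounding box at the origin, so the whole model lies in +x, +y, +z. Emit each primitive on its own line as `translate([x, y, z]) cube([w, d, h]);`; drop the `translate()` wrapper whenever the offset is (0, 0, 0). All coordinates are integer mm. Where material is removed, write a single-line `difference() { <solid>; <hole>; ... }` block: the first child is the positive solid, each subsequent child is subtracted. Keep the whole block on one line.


difference() { cube([5540, 176, 2870]); translate([2607, 0, 0]) cube([838, 176, 2058]); }
translate([0, 4914, 0]) cube([5540, 176, 2870]);
translate([0, 176, 0]) cube([176, 4738, 2870]);
translate([5364, 176, 0]) cube([176, 4738, 2870]);


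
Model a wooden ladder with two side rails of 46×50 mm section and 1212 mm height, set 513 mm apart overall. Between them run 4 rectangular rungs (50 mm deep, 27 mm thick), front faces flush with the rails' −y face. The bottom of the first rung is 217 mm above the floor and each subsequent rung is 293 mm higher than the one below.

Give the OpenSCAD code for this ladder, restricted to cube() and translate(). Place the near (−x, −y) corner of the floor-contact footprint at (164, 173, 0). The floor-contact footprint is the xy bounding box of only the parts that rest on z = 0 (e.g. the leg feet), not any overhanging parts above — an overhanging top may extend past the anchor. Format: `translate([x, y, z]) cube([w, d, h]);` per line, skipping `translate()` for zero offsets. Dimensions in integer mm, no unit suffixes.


translate([164, 173, 0]) cube([46, 50, 1212]);
translate([631, 173, 0]) cube([46, 50, 1212]);
translate([210, 173, 217]) cube([421, 50, 27]);
translate([210, 173, 510]) cube([421, 50, 27]);
translate([210, 173, 803]) cube([421, 50, 27]);
translate([210, 173, 1096]) cube([421, 50, 27]);


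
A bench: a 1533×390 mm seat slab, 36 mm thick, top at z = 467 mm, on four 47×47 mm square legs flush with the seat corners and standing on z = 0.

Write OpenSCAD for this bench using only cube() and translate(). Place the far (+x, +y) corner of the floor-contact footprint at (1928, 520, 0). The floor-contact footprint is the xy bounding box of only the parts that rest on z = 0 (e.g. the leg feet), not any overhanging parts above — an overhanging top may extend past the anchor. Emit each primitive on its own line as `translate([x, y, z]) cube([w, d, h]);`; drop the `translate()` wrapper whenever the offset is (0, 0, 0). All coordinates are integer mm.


translate([395, 130, 431]) cube([1533, 390, 36]);
translate([395, 130, 0]) cube([47, 47, 431]);
translate([395, 473, 0]) cube([47, 47, 431]);
translate([1881, 130, 0]) cube([47, 47, 431]);
translate([1881, 473, 0]) cube([47, 47, 431]);


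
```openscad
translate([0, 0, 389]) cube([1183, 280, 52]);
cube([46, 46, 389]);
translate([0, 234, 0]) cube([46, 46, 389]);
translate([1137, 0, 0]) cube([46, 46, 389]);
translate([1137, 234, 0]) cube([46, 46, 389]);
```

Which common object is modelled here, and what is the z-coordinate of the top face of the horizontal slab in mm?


A bench. The seat-top height is 441 mm.

A long slab on four corner posts — a bench. The slab sits at z = 389 with thickness 52, so the top is 389 + 52 = 441 mm.


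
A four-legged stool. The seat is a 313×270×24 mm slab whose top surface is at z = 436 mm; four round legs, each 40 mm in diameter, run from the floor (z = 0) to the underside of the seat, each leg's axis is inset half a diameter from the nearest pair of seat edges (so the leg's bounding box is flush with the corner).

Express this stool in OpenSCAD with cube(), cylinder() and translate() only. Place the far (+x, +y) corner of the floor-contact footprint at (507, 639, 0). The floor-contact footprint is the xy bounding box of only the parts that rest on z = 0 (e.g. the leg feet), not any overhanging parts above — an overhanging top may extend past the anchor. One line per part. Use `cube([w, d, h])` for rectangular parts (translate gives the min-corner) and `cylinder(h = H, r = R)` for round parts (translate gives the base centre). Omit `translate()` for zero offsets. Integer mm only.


translate([194, 369, 412]) cube([313, 270, 24]);
translate([214, 389, 0]) cylinder(h = 412, r = 20);
translate([487, 389, 0]) cylinder(h = 412, r = 20);
translate([214, 619, 0]) cylinder(h = 412, r = 20);
translate([487, 619, 0]) cylinder(h = 412, r = 20);


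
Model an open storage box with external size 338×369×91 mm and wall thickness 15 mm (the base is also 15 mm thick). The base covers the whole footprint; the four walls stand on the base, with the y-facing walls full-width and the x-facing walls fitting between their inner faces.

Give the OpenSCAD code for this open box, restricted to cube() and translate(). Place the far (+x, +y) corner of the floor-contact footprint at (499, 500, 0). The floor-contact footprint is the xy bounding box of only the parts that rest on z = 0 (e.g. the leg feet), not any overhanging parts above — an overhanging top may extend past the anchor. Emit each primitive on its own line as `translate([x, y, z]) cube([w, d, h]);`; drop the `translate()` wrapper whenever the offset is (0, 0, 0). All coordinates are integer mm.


translate([161, 131, 0]) cube([338, 369, 15]);
translate([161, 131, 15]) cube([338, 15, 76]);
translate([161, 485, 15]) cube([338, 15, 76]);
translate([161, 146, 15]) cube([15, 339, 76]);
translate([484, 146, 15]) cube([15, 339, 76]);


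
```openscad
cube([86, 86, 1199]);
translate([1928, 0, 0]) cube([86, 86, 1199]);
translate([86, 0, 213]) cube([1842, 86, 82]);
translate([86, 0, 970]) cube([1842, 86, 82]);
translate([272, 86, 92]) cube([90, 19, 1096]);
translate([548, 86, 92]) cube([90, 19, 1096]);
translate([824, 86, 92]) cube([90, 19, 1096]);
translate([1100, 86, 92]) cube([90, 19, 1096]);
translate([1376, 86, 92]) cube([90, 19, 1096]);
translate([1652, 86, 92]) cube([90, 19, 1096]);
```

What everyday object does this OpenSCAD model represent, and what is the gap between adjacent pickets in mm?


A fence section. The picket gap is 186 mm.

Two posts, two rails, 6 pickets — a fence section. Span 1842 mm holds 6 pickets of 90 mm with 7 equal gaps: ⌊(1842 − 6·90) / 7⌋ = 186 mm.


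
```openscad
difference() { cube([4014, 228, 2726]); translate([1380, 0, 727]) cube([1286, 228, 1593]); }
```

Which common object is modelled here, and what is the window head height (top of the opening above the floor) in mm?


A wall with a window opening. The window head height is 2320 mm.

A wall with a rectangular opening subtracted — a window. Sill at z = 727, opening 1593 mm tall, so the head is at 727 + 1593 = 2320 mm.


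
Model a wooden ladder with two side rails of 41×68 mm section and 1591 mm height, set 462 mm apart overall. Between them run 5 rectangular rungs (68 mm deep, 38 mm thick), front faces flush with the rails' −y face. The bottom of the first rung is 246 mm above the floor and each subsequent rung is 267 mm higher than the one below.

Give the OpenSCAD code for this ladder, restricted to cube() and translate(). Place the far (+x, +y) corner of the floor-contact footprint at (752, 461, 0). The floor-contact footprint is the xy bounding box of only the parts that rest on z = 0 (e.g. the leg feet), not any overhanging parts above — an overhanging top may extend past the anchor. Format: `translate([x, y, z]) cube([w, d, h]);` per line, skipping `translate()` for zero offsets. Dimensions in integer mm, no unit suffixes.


translate([290, 393, 0]) cube([41, 68, 1591]);
translate([711, 393, 0]) cube([41, 68, 1591]);
translate([331, 393, 246]) cube([380, 68, 38]);
translate([331, 393, 513]) cube([380, 68, 38]);
translate([331, 393, 780]) cube([380, 68, 38]);
translate([331, 393, 1047]) cube([380, 68, 38]);
translate([331, 393, 1314]) cube([380, 68, 38]);


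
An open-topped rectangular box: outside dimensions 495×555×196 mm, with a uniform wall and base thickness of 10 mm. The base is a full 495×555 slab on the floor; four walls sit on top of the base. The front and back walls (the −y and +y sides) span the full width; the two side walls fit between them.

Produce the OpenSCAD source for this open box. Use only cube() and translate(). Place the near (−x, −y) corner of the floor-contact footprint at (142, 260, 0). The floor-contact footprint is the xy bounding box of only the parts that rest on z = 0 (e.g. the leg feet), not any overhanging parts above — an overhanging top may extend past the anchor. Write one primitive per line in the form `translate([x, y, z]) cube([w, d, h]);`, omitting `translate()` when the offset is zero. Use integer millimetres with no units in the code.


translate([142, 260, 0]) cube([495, 555, 10]);
translate([142, 260, 10]) cube([495, 10, 186]);
translate([142, 805, 10]) cube([495, 10, 186]);
translate([142, 270, 10]) cube([10, 535, 186]);
translate([627, 270, 10]) cube([10, 535, 186]);


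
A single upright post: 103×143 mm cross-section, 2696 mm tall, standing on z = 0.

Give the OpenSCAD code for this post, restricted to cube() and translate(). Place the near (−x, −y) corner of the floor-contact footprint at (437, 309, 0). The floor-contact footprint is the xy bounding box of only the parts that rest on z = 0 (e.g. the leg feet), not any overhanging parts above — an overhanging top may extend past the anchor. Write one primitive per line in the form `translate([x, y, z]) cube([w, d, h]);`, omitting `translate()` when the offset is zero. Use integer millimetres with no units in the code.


translate([437, 309, 0]) cube([103, 143, 2696]);


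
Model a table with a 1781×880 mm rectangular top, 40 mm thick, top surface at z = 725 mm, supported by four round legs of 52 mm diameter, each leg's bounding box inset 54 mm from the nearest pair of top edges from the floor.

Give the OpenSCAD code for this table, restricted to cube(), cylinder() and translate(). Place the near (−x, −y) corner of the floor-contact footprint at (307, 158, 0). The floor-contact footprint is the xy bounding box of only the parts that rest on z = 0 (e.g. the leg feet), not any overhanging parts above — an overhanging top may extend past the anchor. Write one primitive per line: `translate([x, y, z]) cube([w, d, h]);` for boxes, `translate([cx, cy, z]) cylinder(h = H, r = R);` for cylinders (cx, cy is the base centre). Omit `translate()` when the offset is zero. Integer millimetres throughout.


// leg_h = 725 - 40 = 685
translate([253, 104, 685]) cube([1781, 880, 40]);
translate([333, 184, 0]) cylinder(h = 685, r = 26);
translate([1954, 184, 0]) cylinder(h = 685, r = 26);
translate([333, 904, 0]) cylinder(h = 685, r = 26);
translate([1954, 904, 0]) cylinder(h = 685, r = 26);


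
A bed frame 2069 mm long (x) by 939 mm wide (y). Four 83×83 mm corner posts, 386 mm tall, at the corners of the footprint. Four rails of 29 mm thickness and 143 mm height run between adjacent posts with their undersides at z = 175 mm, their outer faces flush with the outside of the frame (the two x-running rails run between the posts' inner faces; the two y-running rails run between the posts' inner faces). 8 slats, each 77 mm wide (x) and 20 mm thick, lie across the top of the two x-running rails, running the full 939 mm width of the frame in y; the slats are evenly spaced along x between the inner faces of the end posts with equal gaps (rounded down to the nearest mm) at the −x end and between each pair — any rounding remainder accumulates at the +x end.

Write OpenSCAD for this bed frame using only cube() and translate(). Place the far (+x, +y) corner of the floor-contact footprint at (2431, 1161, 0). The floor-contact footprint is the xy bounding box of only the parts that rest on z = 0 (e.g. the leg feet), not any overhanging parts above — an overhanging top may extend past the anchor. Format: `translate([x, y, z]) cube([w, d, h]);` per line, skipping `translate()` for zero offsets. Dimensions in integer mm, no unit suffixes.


translate([362, 222, 0]) cube([83, 83, 386]);
translate([362, 1078, 0]) cube([83, 83, 386]);
translate([2348, 222, 0]) cube([83, 83, 386]);
translate([2348, 1078, 0]) cube([83, 83, 386]);
translate([445, 222, 175]) cube([1903, 29, 143]);
translate([445, 1132, 175]) cube([1903, 29, 143]);
translate([362, 305, 175]) cube([29, 773, 143]);
translate([2402, 305, 175]) cube([29, 773, 143]);
translate([588, 222, 318]) cube([77, 939, 20]);
translate([808, 222, 318]) cube([77, 939, 20]);
translate([1028, 222, 318]) cube([77, 939, 20]);
translate([1248, 222, 318]) cube([77, 939, 20]);
translate([1468, 222, 318]) cube([77, 939, 20]);
translate([1688, 222, 318]) cube([77, 939, 20]);
translate([1908, 222, 318]) cube([77, 939, 20]);
translate([2128, 222, 318]) cube([77, 939, 20]);


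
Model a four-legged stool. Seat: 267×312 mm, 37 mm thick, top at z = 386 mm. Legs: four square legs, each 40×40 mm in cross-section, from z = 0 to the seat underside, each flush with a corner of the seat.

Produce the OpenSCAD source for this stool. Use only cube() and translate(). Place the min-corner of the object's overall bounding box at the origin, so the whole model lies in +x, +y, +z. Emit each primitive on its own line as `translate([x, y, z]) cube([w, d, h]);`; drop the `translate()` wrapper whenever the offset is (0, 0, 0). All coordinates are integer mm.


translate([0, 0, 349]) cube([267, 312, 37]);
cube([40, 40, 349]);
translate([227, 0, 0]) cube([40, 40, 349]);
translate([0, 272, 0]) cube([40, 40, 349]);
translate([227, 272, 0]) cube([40, 40, 349]);


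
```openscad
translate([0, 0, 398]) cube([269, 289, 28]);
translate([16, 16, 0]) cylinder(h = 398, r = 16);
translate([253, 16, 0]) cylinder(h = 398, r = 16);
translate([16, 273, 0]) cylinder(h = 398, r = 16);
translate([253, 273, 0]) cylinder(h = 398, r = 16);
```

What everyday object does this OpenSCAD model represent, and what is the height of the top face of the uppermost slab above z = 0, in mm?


A stool. The seat height is 426 mm.

A 269×289×28 slab at z = 398 on four corner cylinders — a stool. The seat top is 398 + 28 = 426 mm.


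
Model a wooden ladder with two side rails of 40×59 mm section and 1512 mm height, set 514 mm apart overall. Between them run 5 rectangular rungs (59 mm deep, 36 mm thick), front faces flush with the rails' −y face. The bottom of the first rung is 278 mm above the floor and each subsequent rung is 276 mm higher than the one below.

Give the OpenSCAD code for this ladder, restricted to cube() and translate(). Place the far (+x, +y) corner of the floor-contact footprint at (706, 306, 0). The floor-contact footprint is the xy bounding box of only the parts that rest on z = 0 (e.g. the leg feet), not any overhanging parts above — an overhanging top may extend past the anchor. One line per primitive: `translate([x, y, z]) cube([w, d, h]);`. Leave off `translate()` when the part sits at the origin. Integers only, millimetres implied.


translate([192, 247, 0]) cube([40, 59, 1512]);
translate([666, 247, 0]) cube([40, 59, 1512]);
translate([232, 247, 278]) cube([434, 59, 36]);
translate([232, 247, 554]) cube([434, 59, 36]);
translate([232, 247, 830]) cube([434, 59, 36]);
translate([232, 247, 1106]) cube([434, 59, 36]);
translate([232, 247, 1382]) cube([434, 59, 36]);


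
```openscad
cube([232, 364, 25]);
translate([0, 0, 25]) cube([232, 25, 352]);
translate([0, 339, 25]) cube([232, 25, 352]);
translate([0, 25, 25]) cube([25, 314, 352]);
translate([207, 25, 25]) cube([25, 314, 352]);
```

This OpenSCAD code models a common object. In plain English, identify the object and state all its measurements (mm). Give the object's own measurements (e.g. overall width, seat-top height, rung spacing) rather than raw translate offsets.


An open-topped rectangular box: outside dimensions 232×364×377 mm, with a uniform wall and base thickness of 25 mm. The base is a full 232×364 slab on the floor; four walls sit on top of the base. The front and back walls (the −y and +y sides) span the full width; the two side walls fit between them.


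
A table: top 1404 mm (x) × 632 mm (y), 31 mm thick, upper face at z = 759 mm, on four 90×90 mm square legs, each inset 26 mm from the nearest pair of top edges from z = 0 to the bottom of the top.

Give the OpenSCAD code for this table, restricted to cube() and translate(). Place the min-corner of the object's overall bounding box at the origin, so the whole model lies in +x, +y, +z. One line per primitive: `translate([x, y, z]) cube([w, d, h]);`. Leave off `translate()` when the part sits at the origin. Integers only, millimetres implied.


// leg_h = 759 - 31 = 728
translate([0, 0, 728]) cube([1404, 632, 31]);
translate([26, 26, 0]) cube([90, 90, 728]);
translate([1288, 26, 0]) cube([90, 90, 728]);
translate([26, 516, 0]) cube([90, 90, 728]);
translate([1288, 516, 0]) cube([90, 90, 728]);


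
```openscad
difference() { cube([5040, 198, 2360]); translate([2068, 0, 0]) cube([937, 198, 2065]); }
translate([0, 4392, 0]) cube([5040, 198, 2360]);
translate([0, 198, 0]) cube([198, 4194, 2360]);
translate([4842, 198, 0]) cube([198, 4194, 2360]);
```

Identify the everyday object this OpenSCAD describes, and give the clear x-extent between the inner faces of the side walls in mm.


A single room. The interior width is 4644 mm.

Four walls enclosing a rectangle with a door in the front wall — a room. Outside width 5040 minus two 198 mm walls gives 4644 mm.


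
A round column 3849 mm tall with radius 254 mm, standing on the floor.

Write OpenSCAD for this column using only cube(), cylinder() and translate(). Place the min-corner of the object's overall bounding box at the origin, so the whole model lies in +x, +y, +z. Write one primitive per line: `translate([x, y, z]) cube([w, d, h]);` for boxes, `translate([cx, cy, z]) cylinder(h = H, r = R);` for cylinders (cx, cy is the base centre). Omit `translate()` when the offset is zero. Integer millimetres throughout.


translate([254, 254, 0]) cylinder(h = 3849, r = 254);


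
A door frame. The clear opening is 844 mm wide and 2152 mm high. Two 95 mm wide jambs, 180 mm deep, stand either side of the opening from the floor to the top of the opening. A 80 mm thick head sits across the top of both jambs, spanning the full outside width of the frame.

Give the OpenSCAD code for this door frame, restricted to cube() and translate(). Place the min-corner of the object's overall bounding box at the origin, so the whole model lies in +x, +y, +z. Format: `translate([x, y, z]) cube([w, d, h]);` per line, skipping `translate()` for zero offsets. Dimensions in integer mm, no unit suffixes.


cube([95, 180, 2152]);
translate([939, 0, 0]) cube([95, 180, 2152]);
translate([0, 0, 2152]) cube([1034, 180, 80]);


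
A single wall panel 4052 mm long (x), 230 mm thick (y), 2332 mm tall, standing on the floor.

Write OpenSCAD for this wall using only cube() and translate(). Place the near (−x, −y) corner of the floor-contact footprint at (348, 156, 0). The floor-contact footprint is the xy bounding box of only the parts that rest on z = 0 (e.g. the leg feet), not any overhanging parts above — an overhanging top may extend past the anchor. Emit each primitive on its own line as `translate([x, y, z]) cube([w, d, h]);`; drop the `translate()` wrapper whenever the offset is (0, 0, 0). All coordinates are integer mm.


translate([348, 156, 0]) cube([4052, 230, 2332]);


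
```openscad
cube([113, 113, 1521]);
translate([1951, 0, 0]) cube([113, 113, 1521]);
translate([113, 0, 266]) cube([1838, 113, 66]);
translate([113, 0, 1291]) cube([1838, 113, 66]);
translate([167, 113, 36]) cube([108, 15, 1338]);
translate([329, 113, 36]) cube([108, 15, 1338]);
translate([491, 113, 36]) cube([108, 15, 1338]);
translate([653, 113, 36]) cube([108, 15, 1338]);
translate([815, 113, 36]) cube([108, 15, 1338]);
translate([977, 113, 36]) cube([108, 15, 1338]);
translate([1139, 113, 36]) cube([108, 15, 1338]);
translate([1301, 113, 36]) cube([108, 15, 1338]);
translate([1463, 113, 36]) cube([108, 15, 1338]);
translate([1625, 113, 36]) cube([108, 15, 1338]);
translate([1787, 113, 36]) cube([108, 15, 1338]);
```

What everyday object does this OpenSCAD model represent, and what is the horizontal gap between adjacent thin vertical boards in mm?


A fence section. The picket gap is 54 mm.

Two posts, two rails, 11 pickets — a fence section. Span 1838 mm holds 11 pickets of 108 mm with 12 equal gaps: ⌊(1838 − 11·108) / 12⌋ = 54 mm.


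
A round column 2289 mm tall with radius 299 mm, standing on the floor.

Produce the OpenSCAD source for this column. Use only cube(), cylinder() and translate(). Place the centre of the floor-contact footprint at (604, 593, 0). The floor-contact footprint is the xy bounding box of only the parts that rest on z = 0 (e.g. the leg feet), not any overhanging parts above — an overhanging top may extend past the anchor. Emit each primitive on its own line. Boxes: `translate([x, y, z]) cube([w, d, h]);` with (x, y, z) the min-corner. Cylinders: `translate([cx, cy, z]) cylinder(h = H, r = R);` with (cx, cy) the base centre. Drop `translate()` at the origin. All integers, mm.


translate([604, 593, 0]) cylinder(h = 2289, r = 299);


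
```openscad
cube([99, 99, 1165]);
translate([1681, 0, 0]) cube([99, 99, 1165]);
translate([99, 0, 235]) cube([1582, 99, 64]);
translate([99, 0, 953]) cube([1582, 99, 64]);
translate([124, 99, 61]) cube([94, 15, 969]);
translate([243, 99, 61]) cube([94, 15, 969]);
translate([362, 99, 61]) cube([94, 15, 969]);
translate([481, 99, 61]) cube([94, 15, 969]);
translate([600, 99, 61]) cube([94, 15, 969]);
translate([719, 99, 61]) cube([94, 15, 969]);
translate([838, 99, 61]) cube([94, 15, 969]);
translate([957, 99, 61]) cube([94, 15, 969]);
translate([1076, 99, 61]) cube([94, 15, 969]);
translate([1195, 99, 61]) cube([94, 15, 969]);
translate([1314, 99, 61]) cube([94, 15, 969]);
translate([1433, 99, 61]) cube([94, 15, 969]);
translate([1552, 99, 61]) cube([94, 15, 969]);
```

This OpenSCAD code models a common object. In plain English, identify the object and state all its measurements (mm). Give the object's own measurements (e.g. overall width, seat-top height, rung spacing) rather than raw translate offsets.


A fence section. Two 99×99 mm posts, 1165 mm tall, stand on the floor with a clear span of 1582 mm between their inner faces. Two horizontal rails of 99×64 mm section span the gap between the posts with their undersides at z = 235 mm and z = 953 mm, flush with the posts' −y face. 13 pickets, each 94 mm wide, 15 mm thick and 969 mm tall, are fixed to the +y face of the rails with their bottoms at z = 61 mm, spaced across the span with a 25 mm gap after the −x post and between neighbouring pickets, with 35 mm left before the +x post.


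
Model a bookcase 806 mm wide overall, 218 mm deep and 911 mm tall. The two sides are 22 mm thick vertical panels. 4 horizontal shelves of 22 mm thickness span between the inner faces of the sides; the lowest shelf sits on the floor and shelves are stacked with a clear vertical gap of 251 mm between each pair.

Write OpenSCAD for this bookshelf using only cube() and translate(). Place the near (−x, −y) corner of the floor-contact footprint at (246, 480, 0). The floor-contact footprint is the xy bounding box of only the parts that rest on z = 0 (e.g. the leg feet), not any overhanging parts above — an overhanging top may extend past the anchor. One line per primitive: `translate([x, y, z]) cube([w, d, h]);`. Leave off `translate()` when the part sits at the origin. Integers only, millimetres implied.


translate([246, 480, 0]) cube([22, 218, 911]);
translate([1030, 480, 0]) cube([22, 218, 911]);
translate([268, 480, 0]) cube([762, 218, 22]);
translate([268, 480, 273]) cube([762, 218, 22]);
translate([268, 480, 546]) cube([762, 218, 22]);
translate([268, 480, 819]) cube([762, 218, 22]);


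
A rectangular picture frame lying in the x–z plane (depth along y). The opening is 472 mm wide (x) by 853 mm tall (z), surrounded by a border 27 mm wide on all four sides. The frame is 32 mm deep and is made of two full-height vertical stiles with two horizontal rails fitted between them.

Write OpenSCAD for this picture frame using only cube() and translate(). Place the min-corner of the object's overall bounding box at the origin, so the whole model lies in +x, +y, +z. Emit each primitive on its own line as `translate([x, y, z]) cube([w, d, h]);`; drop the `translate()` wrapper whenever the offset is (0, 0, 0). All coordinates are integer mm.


cube([27, 32, 907]);
translate([499, 0, 0]) cube([27, 32, 907]);
translate([27, 0, 0]) cube([472, 32, 27]);
translate([27, 0, 880]) cube([472, 32, 27]);


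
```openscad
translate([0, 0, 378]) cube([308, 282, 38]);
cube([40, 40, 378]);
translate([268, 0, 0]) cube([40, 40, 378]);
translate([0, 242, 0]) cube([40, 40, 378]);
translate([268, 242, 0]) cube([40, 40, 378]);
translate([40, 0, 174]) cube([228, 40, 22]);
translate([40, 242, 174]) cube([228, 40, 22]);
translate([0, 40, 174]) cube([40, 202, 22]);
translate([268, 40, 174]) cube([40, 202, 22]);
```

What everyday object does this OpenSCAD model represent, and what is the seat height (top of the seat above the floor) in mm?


A stool. The seat height is 416 mm.

A 308×282×38 slab at z = 378 on four corner posts — a stool. The seat top is 378 + 38 = 416 mm.


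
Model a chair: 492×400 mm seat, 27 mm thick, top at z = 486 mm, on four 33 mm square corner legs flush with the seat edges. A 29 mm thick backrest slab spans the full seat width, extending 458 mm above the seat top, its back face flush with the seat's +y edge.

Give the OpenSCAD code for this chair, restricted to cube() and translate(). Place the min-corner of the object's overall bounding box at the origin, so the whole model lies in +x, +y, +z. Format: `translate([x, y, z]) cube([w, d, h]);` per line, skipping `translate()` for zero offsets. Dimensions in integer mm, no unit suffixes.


translate([0, 0, 459]) cube([492, 400, 27]);
cube([33, 33, 459]);
translate([459, 0, 0]) cube([33, 33, 459]);
translate([0, 367, 0]) cube([33, 33, 459]);
translate([459, 367, 0]) cube([33, 33, 459]);
translate([0, 371, 486]) cube([492, 29, 458]);


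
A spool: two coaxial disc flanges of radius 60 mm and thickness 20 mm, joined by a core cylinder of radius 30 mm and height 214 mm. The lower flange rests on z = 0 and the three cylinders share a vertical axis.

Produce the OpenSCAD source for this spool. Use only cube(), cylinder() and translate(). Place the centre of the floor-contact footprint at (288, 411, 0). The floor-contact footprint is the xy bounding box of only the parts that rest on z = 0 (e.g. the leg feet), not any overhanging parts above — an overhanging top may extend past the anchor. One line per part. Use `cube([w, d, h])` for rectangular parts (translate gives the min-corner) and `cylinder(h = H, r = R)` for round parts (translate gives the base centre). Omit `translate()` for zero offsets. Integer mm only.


translate([288, 411, 0]) cylinder(h = 20, r = 60);
translate([288, 411, 20]) cylinder(h = 214, r = 30);
translate([288, 411, 234]) cylinder(h = 20, r = 60);


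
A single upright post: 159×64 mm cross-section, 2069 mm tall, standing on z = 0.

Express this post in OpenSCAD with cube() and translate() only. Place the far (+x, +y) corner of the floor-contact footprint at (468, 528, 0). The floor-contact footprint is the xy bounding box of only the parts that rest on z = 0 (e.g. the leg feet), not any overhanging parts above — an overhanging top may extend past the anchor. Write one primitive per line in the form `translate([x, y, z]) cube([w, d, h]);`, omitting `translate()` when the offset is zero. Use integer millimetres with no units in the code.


translate([309, 464, 0]) cube([159, 64, 2069]);


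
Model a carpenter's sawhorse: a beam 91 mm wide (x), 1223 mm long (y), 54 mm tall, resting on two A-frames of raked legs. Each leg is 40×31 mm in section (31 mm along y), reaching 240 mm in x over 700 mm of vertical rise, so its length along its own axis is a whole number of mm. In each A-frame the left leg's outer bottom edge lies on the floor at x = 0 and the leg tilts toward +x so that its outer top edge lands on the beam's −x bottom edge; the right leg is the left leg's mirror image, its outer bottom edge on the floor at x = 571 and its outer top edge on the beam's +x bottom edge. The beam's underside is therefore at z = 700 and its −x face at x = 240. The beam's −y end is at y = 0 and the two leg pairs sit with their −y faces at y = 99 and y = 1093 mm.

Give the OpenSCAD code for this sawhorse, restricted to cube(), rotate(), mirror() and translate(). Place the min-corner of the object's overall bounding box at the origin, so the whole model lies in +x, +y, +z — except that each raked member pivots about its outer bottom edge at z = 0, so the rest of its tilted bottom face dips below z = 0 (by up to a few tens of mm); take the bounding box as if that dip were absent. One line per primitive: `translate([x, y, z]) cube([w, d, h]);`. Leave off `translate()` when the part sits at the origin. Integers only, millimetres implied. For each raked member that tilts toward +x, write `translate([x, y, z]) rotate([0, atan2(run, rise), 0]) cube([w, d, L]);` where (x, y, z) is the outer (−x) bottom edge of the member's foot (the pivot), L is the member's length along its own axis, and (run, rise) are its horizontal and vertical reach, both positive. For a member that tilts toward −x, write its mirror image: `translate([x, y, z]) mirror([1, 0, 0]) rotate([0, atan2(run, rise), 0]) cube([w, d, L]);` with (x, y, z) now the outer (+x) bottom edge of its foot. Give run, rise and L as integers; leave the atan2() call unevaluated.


translate([240, 0, 700]) cube([91, 1223, 54]);
translate([0, 99, 0]) rotate([0, atan2(240, 700), 0]) cube([40, 31, 740]);
translate([571, 99, 0]) mirror([1, 0, 0]) rotate([0, atan2(240, 700), 0]) cube([40, 31, 740]);
translate([0, 1093, 0]) rotate([0, atan2(240, 700), 0]) cube([40, 31, 740]);
translate([571, 1093, 0]) mirror([1, 0, 0]) rotate([0, atan2(240, 700), 0]) cube([40, 31, 740]);


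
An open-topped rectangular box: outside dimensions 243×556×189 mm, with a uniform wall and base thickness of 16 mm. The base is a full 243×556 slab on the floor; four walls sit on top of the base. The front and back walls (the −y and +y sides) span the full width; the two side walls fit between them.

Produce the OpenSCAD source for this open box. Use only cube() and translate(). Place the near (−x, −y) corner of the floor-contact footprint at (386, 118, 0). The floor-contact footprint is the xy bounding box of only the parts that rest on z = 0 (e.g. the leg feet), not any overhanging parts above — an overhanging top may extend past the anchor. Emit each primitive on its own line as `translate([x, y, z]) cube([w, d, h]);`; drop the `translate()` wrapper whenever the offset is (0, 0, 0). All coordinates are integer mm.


translate([386, 118, 0]) cube([243, 556, 16]);
translate([386, 118, 16]) cube([243, 16, 173]);
translate([386, 658, 16]) cube([243, 16, 173]);
translate([386, 134, 16]) cube([16, 524, 173]);
translate([613, 134, 16]) cube([16, 524, 173]);


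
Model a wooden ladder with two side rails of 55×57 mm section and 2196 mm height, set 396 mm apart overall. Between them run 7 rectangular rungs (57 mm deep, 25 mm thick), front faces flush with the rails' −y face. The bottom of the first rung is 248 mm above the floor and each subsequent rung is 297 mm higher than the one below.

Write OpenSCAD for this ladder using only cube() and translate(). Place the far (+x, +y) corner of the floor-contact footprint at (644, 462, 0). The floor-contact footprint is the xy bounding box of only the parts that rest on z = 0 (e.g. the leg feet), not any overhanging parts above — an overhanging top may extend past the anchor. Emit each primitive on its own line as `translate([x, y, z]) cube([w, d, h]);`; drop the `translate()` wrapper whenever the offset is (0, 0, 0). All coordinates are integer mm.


translate([248, 405, 0]) cube([55, 57, 2196]);
translate([589, 405, 0]) cube([55, 57, 2196]);
translate([303, 405, 248]) cube([286, 57, 25]);
translate([303, 405, 545]) cube([286, 57, 25]);
translate([303, 405, 842]) cube([286, 57, 25]);
translate([303, 405, 1139]) cube([286, 57, 25]);
translate([303, 405, 1436]) cube([286, 57, 25]);
translate([303, 405, 1733]) cube([286, 57, 25]);
translate([303, 405, 2030]) cube([286, 57, 25]);


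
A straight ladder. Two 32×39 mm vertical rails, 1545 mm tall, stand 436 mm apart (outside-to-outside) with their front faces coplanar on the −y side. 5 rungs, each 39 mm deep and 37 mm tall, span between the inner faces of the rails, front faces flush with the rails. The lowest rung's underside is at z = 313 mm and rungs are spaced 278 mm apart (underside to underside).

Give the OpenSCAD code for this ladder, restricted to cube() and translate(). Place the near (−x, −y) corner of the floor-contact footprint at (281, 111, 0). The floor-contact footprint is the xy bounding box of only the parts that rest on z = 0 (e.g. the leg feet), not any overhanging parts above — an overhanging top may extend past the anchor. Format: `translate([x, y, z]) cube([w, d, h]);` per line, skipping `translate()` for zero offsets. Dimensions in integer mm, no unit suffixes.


translate([281, 111, 0]) cube([32, 39, 1545]);
translate([685, 111, 0]) cube([32, 39, 1545]);
translate([313, 111, 313]) cube([372, 39, 37]);
translate([313, 111, 591]) cube([372, 39, 37]);
translate([313, 111, 869]) cube([372, 39, 37]);
translate([313, 111, 1147]) cube([372, 39, 37]);
translate([313, 111, 1425]) cube([372, 39, 37]);
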